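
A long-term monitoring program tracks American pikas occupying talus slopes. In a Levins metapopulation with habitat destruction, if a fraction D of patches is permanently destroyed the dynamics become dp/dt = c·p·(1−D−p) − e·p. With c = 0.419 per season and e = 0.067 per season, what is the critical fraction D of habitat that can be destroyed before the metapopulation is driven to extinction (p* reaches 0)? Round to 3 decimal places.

The nontrivial equilibrium is p* = (1−D) − e/c; extinction occurs when this hits zero.
So D_crit = 1 − e/c = 1 − 0.067/0.419 = 1 − 0.1599 = 0.8401.
This equals the undisturbed p*, a classic result of Lande's extension.

0.840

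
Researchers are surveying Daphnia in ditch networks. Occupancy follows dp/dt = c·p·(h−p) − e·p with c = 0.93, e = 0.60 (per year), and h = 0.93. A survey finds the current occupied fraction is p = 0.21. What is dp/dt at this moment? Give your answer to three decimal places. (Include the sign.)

0.015

Colonization term: c·p·(h−p) = 0.93×0.21×0.7200 = 0.14062.
Extinction term: e·p = 0.12600.
dp/dt = 0.14062 − 0.12600 = 0.01462.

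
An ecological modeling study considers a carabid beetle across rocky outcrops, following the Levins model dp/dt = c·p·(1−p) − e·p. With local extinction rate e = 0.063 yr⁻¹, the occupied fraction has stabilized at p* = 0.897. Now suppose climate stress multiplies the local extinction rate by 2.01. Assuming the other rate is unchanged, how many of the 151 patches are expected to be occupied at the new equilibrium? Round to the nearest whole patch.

120

Balance c(1−p*) = e gives c = e/(1 − 0.89700) = 0.063/0.10300 = 0.61165.
New p* = 1 − e/c = 1 − 0.12663/0.61165 = 0.79297.
Expected occupied = 151 × 0.79297 = 119.74 ≈ 120.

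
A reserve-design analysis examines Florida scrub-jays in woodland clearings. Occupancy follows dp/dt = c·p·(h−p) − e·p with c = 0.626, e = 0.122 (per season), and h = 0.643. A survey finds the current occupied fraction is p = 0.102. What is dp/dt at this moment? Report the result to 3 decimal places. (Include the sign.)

Colonization term: c·p·(h−p) = 0.626×0.102×0.5410 = 0.03454.
Extinction term: e·p = 0.01244.
dp/dt = 0.03454 − 0.01244 = 0.02210.

0.022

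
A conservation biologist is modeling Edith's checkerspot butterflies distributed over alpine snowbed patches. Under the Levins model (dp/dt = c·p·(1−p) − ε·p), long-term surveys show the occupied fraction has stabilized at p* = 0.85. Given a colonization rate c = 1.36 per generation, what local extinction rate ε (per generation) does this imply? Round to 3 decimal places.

0.204

At equilibrium c(1−p*) = ε.
ε = 1.36 × (1 − 0.85) = 1.36 × 0.1500 = 0.2040.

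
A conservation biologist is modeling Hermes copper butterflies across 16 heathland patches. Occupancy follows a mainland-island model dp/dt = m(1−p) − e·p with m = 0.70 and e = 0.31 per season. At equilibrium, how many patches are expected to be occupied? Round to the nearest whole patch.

p* = m/(m+e) = 0.70/1.0100 = 0.6931.
Expected occupied patches = N × p* = 16 × 0.6931 = 11.09 ≈ 11.

11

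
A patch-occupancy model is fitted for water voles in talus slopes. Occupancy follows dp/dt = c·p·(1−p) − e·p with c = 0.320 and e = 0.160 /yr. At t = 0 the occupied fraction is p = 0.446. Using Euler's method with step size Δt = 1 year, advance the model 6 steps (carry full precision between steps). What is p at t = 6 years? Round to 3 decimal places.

0.479

Update rule: p ← p + [c·p·(1−p) − e·p]·Δt with Δt = 1.
step 1: Δp = +0.00771, p = 0.45371
step 2: Δp = +0.00672, p = 0.46043
step 3: Δp = +0.00583, p = 0.46626
step 4: Δp = +0.00503, p = 0.47129
step 5: Δp = +0.00433, p = 0.47562
step 6: Δp = +0.00371, p = 0.47933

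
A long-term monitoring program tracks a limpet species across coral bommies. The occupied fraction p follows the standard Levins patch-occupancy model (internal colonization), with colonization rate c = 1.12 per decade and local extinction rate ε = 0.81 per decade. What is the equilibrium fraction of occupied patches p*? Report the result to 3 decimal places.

0.277

Setting dp/dt = 0 and dividing through by p* gives c·(1−p*) = ε.
So p* = 1 − ε/c = 1 − 0.81/1.12 = 1 − 0.7232 = 0.2768.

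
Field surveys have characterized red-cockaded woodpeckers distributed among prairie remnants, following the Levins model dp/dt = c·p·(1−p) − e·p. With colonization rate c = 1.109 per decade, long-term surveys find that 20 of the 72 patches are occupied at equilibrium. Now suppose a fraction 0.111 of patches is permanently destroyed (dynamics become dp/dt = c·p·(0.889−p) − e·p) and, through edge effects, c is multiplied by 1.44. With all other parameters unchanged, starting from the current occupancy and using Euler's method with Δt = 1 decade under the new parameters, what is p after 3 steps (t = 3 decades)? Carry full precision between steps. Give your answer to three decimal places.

Observed p* = 20/72 = 0.27778.
Balance c(1−p*) = e gives e = 1.109×(1 − 0.27778) = 0.80094.
Starting from p₀ = 0.27778; update p ← p + (dp/dt)·Δt with the new parameters.
p: 0.27778 → 0.32643  (Δp = +0.04865)
p: 0.32643 → 0.35824  (Δp = +0.03181)
p: 0.35824 → 0.37496  (Δp = +0.01671)

0.375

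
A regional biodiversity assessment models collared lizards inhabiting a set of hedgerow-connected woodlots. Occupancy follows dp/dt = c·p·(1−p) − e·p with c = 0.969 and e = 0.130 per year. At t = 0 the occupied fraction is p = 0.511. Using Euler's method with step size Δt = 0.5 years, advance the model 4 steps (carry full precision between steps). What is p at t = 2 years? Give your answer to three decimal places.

Update rule: p ← p + [c·p·(1−p) − e·p]·Δt with Δt = 0.5.
t = 0.5: p = 0.51100 + (+0.08785) = 0.59885
t = 1: p = 0.59885 + (+0.07747) = 0.67632
t = 1.5: p = 0.67632 + (+0.06210) = 0.73842
t = 2: p = 0.73842 + (+0.04559) = 0.78401

0.784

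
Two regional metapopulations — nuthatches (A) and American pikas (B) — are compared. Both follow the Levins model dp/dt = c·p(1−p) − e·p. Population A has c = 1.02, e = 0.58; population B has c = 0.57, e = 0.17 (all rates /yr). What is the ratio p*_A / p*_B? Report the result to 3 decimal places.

0.615

A: p*_A = 1 − 0.58/1.02 = 0.4314.
B: p*_B = 1 − 0.17/0.57 = 0.7018.
p*_A / p*_B = 0.4314/0.7018 = 0.6147.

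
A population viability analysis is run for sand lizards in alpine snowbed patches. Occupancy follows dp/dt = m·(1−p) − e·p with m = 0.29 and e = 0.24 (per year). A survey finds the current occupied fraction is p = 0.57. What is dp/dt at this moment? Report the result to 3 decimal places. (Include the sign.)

Colonization term: m·(1−p) = 0.29×0.4300 = 0.12470.
Extinction term: e·p = 0.13680.
dp/dt = 0.12470 − 0.13680 = -0.01210.

-0.012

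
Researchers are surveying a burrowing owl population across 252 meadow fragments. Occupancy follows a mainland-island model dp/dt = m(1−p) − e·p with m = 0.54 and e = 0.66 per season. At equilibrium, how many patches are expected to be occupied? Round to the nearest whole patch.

113

p* = m/(m+e) = 0.54/1.2000 = 0.4500.
Expected occupied patches = N × p* = 252 × 0.4500 = 113.40 ≈ 113.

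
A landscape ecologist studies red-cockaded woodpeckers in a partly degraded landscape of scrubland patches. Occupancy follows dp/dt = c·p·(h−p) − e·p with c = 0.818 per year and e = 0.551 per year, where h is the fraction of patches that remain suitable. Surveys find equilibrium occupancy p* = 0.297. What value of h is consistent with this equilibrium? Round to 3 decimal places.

0.971

At equilibrium c(h−p*) = e, so h = p* + e/c.
h = 0.297 + 0.551/0.818 = 0.297 + 0.6736 = 0.9706.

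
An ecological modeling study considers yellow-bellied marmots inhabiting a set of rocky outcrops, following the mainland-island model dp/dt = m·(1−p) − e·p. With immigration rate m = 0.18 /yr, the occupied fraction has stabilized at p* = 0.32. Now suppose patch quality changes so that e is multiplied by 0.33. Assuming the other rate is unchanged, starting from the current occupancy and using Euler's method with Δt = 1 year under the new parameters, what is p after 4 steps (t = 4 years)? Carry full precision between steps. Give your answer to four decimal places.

0.5258

Balance m(1−p*) = e·p* gives e = m(1−p*)/p* = 0.18×0.68000/0.32000 = 0.38250.
Starting from p₀ = 0.32000; update p ← p + (dp/dt)·Δt with the new parameters.
step 1: Δp = +0.08201, p = 0.40201
step 2: Δp = +0.05690, p = 0.45890
step 3: Δp = +0.03947, p = 0.49838
step 4: Δp = +0.02738, p = 0.52576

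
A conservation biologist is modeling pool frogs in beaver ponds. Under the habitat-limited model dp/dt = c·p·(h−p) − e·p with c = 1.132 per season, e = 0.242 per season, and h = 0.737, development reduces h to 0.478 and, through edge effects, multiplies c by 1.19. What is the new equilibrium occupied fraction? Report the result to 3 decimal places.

Before: p* = h − e/c = 0.737 − 0.242/1.132 = 0.737 − 0.2138 = 0.5232.
After: c = 1.34708, e = 0.242, h = 0.478; p* = 0.478 − 0.242/1.34708 = 0.2984.

0.298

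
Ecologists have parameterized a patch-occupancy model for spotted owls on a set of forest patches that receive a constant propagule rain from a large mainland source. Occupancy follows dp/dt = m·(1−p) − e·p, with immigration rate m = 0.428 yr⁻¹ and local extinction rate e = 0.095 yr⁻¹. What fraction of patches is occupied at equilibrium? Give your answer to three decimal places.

0.818

Setting dp/dt = 0: m − m·p* = e·p*, so m = (m+e)·p*.
p* = m/(m+e) = 0.428/(0.428+0.095) = 0.428/0.5230 = 0.8184.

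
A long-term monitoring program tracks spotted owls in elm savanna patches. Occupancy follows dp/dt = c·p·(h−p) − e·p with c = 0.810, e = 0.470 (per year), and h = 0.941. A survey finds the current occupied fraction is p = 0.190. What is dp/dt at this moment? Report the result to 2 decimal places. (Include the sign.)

0.03

Colonization term: c·p·(h−p) = 0.810×0.190×0.7510 = 0.11558.
Extinction term: e·p = 0.08930.
dp/dt = 0.11558 − 0.08930 = 0.02628.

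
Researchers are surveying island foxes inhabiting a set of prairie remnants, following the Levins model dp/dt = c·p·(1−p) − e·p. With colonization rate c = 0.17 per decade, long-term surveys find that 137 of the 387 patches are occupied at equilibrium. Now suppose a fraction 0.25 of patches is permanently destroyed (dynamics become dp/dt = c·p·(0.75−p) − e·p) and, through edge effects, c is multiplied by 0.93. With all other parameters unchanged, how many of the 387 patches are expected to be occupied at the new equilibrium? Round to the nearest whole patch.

21

Observed p* = 137/387 = 0.35401.
Balance c(1−p*) = e gives e = 0.17×(1 − 0.35401) = 0.10982.
New p* = 0.75 − e/c = 0.75 − 0.10982/0.15810 = 0.05538.
Expected occupied = 387 × 0.05538 = 21.43 ≈ 21.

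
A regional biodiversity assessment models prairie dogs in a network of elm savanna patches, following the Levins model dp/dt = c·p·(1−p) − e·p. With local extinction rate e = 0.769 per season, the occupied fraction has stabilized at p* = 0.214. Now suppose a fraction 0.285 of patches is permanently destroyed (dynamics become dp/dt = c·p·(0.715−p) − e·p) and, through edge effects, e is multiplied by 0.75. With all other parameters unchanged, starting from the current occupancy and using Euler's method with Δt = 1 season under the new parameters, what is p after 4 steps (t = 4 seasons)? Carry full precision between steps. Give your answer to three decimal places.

Balance c(1−p*) = e gives c = e/(1 − 0.21400) = 0.769/0.78600 = 0.97837.
Starting from p₀ = 0.21400; update p ← p + (dp/dt)·Δt with the new parameters.
p: 0.21400 → 0.19547  (Δp = -0.01853)
p: 0.19547 → 0.18209  (Δp = -0.01338)
p: 0.18209 → 0.17201  (Δp = -0.01008)
p: 0.17201 → 0.16418  (Δp = -0.00783)

0.164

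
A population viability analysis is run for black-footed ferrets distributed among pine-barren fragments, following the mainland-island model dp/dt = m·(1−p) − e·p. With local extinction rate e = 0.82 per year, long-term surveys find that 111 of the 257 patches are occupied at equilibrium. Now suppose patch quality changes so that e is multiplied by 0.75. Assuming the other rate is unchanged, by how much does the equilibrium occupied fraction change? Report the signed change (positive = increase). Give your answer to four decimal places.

0.0715

Observed p* = 111/257 = 0.43191.
Balance m(1−p*) = e·p* gives m = e·p*/(1−p*) = 0.82×0.43191/0.56809 = 0.62343.
New p* = m/(m+e) = 0.62343/(0.62343+0.61500) = 0.50340.
Δp* = 0.50340 − 0.43191 = +0.07149.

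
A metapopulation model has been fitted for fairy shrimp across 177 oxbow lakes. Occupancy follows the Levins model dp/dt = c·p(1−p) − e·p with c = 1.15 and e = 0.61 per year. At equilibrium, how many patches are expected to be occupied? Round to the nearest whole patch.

83

p* = 1 − e/c = 1 − 0.61/1.15 = 0.4696.
Expected occupied patches = N × p* = 177 × 0.4696 = 83.11 ≈ 83.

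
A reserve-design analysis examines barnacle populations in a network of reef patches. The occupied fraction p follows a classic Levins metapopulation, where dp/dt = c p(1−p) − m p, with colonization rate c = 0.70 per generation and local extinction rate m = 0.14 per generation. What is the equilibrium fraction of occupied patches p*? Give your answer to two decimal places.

Setting dp/dt = 0 and dividing through by p* gives c·(1−p*) = m.
So p* = 1 − m/c = 1 − 0.14/0.70 = 1 − 0.2000 = 0.8000.

0.80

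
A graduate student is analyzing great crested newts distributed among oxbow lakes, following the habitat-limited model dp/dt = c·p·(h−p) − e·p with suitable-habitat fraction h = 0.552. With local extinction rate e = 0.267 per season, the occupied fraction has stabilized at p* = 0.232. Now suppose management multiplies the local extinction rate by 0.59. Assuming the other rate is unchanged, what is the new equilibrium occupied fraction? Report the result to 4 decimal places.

0.3632

Balance c(h−p*) = e gives c = e/(0.552 − 0.23200) = 0.267/0.32000 = 0.83437.
New p* = 0.552 − e/c = 0.552 − 0.15753/0.83437 = 0.36320.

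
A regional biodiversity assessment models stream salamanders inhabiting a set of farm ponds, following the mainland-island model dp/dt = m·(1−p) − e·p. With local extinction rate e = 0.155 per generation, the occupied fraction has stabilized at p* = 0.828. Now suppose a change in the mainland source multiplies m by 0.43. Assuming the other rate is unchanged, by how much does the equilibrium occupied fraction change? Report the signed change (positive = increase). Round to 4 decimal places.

-0.1537

Balance m(1−p*) = e·p* gives m = e·p*/(1−p*) = 0.155×0.82800/0.17200 = 0.74616.
New p* = m/(m+e) = 0.32085/(0.32085+0.15500) = 0.67427.
Δp* = 0.67427 − 0.82800 = -0.15373.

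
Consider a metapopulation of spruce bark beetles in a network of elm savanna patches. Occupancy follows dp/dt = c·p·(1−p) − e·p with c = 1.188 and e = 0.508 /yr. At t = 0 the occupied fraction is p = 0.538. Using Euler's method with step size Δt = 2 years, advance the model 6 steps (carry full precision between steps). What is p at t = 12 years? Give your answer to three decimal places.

Update rule: p ← p + [c·p·(1−p) − e·p]·Δt with Δt = 2.
p: 0.53800 → 0.58196  (Δp = +0.04396)
p: 0.58196 → 0.56873  (Δp = -0.01323)
p: 0.56873 → 0.57368  (Δp = +0.00495)
p: 0.57368 → 0.57192  (Δp = -0.00175)
p: 0.57192 → 0.57256  (Δp = +0.00063)
p: 0.57256 → 0.57233  (Δp = -0.00023)

0.572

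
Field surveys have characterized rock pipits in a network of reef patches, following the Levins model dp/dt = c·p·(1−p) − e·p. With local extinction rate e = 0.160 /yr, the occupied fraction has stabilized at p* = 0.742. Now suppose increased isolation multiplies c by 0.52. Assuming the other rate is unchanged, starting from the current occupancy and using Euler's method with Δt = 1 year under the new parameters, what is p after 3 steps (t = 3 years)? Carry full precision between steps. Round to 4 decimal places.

Balance c(1−p*) = e gives c = e/(1 − 0.74200) = 0.160/0.25800 = 0.62016.
Starting from p₀ = 0.74200; update p ← p + (dp/dt)·Δt with the new parameters.
step 1: Δp = -0.05699, p = 0.68501
step 2: Δp = -0.04002, p = 0.64499
step 3: Δp = -0.02936, p = 0.61564

0.6156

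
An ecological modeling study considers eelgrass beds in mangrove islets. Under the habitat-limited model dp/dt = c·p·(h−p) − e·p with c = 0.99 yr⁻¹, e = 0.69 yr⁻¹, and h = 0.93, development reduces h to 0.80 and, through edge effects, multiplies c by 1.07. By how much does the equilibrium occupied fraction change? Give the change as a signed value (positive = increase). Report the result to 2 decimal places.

-0.08

Before: p* = h − e/c = 0.93 − 0.69/0.99 = 0.93 − 0.6970 = 0.2330.
After: c = 1.0593, e = 0.69, h = 0.80; p* = 0.80 − 0.69/1.0593 = 0.1486.
Δp* = 0.1486 − 0.2330 = -0.0844.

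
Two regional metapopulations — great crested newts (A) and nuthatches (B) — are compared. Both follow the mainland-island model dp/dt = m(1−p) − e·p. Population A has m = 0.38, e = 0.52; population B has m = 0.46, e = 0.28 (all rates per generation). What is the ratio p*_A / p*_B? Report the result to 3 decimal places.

0.679

A: p*_A = m/(m+e) = 0.38/0.9000 = 0.4222.
B: p*_B = 0.46/0.7400 = 0.6216.
p*_A / p*_B = 0.4222/0.6216 = 0.6792.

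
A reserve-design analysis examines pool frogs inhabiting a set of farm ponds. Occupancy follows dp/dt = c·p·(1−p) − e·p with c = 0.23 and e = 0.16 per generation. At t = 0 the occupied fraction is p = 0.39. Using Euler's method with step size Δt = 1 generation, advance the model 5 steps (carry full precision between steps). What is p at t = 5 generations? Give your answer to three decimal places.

0.359

Update rule: p ← p + [c·p·(1−p) − e·p]·Δt with Δt = 1.
step 1: Δp = -0.00768, p = 0.38232
step 2: Δp = -0.00686, p = 0.37546
step 3: Δp = -0.00614, p = 0.36932
step 4: Δp = -0.00552, p = 0.36380
step 5: Δp = -0.00497, p = 0.35883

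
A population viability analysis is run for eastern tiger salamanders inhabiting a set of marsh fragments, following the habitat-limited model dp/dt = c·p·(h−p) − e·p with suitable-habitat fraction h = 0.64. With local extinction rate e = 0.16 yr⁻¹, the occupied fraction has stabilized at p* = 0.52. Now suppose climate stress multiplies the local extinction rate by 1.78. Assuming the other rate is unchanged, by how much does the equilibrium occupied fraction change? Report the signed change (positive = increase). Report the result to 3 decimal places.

-0.094

Balance c(h−p*) = e gives c = e/(0.64 − 0.52000) = 0.16/0.12000 = 1.33333.
New p* = 0.64 − e/c = 0.64 − 0.28480/1.33333 = 0.42640.
Δp* = 0.42640 − 0.52000 = -0.09360.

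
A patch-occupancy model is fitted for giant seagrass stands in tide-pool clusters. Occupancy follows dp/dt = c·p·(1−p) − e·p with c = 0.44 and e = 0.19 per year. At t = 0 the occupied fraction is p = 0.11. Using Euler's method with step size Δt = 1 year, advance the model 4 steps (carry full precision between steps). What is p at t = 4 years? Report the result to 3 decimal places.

0.217

Update rule: p ← p + [c·p·(1−p) − e·p]·Δt with Δt = 1.
t = 1: p = 0.11000 + (+0.02218) = 0.13218
t = 2: p = 0.13218 + (+0.02536) = 0.15753
t = 3: p = 0.15753 + (+0.02846) = 0.18600
t = 4: p = 0.18600 + (+0.03128) = 0.21727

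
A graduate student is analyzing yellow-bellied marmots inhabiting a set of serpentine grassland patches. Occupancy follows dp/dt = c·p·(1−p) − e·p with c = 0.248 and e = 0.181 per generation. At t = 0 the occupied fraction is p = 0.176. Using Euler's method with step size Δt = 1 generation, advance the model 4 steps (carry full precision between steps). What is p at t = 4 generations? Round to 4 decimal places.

Update rule: p ← p + [c·p·(1−p) − e·p]·Δt with Δt = 1.
t = 1: p = 0.17600 + (+0.00411) = 0.18011
t = 2: p = 0.18011 + (+0.00402) = 0.18413
t = 3: p = 0.18413 + (+0.00393) = 0.18806
t = 4: p = 0.18806 + (+0.00383) = 0.19189

0.1919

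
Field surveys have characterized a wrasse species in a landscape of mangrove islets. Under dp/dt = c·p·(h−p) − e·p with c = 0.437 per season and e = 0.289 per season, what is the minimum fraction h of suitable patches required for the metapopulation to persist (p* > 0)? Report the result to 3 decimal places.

0.661

p* = h − e/c is positive only when h > e/c.
h_min = e/c = 0.289/0.437 = 0.6613.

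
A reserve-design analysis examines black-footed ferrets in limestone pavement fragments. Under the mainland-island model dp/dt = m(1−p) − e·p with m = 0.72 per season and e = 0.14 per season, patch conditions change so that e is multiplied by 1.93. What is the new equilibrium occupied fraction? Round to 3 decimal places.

Before: p* = 0.72/(0.72+0.14) = 0.8372.
After: m = 0.72, e = 0.2702; p* = 0.72/0.9902 = 0.7271.

0.727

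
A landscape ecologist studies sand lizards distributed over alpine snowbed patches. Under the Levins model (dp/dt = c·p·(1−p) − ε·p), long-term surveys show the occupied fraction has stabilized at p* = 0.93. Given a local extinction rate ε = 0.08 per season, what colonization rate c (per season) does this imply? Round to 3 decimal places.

1.143

At equilibrium c(1−p*) = ε, so c = ε/(1−p*).
c = 0.08/(1 − 0.93) = 0.08/0.0700 = 1.1429.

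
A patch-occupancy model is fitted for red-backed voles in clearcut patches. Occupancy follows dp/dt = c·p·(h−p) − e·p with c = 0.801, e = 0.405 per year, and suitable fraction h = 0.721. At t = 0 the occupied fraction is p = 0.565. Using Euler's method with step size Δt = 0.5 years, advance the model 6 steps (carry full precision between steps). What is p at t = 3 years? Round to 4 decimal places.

0.3268

Update rule: p ← p + [c·p·(h−p) − e·p]·Δt with Δt = 0.5.
step 1: Δp = -0.07911, p = 0.48589
step 2: Δp = -0.05264, p = 0.43325
step 3: Δp = -0.03780, p = 0.39544
step 4: Δp = -0.02852, p = 0.36693
step 5: Δp = -0.02227, p = 0.34466
step 6: Δp = -0.01784, p = 0.32681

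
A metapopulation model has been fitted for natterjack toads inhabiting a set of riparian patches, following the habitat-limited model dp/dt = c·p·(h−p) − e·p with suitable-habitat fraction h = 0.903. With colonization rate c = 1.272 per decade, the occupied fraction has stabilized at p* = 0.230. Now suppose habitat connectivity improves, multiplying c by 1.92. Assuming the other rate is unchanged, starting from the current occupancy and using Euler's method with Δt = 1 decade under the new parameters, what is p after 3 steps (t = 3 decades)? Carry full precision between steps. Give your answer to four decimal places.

0.5523

Balance c(h−p*) = e gives e = 1.272×(0.903 − 0.23000) = 0.85606.
Starting from p₀ = 0.23000; update p ← p + (dp/dt)·Δt with the new parameters.
p: 0.23000 → 0.41114  (Δp = +0.18114)
p: 0.41114 → 0.55306  (Δp = +0.14192)
p: 0.55306 → 0.55228  (Δp = -0.00078)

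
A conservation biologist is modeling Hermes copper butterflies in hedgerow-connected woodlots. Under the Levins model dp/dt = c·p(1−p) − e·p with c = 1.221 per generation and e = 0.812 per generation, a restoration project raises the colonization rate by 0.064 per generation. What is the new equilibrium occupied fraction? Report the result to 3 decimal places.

Before: p* = 1 − 0.812/1.221 = 0.3350.
After the change, c = 1.285, e = 0.812, so p* = 1 − 0.812/1.285 = 0.3681.

0.368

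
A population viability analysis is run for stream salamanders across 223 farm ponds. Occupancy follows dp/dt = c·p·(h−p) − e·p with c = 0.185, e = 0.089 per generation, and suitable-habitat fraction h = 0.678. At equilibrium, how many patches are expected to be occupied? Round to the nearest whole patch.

44

p* = h − e/c = 0.678 − 0.4811 = 0.1969.
Expected occupied patches = N × p* = 223 × 0.1969 = 43.91 ≈ 44.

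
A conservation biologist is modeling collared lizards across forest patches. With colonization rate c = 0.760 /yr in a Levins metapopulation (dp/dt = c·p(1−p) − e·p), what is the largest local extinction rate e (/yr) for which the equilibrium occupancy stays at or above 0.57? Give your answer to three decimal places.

0.327

1 − e/c ≥ 0.57 ⇒ e ≤ c(1 − 0.57) = 0.760 × 0.4300.
e_max = 0.3268.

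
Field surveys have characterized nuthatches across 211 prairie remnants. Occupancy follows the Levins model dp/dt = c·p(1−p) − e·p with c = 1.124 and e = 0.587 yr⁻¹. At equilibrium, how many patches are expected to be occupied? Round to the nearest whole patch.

101

p* = 1 − e/c = 1 − 0.587/1.124 = 0.4778.
Expected occupied patches = N × p* = 211 × 0.4778 = 100.81 ≈ 101.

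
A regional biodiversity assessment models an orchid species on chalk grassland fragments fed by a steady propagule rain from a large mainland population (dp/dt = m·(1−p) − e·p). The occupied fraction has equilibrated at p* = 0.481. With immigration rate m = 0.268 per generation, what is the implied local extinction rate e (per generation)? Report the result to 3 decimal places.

At equilibrium m(1−p*) = e·p*, so e = m(1−p*)/p*.
e = 0.268 × 0.5190 / 0.481 = 0.2892.

0.289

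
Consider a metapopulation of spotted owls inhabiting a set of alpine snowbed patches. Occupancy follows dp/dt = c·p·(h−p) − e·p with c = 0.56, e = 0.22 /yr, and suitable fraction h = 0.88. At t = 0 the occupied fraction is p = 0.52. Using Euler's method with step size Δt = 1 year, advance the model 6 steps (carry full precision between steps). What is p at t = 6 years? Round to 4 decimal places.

Update rule: p ← p + [c·p·(h−p) − e·p]·Δt with Δt = 1.
step 1: Δp = -0.00957, p = 0.51043
step 2: Δp = -0.00666, p = 0.50377
step 3: Δp = -0.00469, p = 0.49908
step 4: Δp = -0.00334, p = 0.49575
step 5: Δp = -0.00239, p = 0.49336
step 6: Δp = -0.00172, p = 0.49164

0.4916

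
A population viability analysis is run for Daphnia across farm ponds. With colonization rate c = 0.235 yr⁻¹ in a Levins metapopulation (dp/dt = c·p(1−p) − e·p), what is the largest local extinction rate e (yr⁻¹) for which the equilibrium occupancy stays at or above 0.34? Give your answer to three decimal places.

0.155

1 − e/c ≥ 0.34 ⇒ e ≤ c(1 − 0.34) = 0.235 × 0.6600.
e_max = 0.1551.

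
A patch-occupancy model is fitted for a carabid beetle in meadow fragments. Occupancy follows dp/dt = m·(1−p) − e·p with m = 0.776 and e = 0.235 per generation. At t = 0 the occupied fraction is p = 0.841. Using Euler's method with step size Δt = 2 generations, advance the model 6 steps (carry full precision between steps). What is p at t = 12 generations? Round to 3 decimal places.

0.851

Update rule: p ← p + [m·(1−p) − e·p]·Δt with Δt = 2.
t = 2: p = 0.84100 + (-0.14850) = 0.69250
t = 4: p = 0.69250 + (+0.15177) = 0.84427
t = 6: p = 0.84427 + (-0.15511) = 0.68916
t = 8: p = 0.68916 + (+0.15852) = 0.84768
t = 10: p = 0.84768 + (-0.16201) = 0.68567
t = 12: p = 0.68567 + (+0.16557) = 0.85124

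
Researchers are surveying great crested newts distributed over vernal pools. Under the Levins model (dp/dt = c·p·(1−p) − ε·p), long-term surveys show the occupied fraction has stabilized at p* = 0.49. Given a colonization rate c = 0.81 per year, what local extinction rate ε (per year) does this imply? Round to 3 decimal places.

0.413

At equilibrium c(1−p*) = ε.
ε = 0.81 × (1 − 0.49) = 0.81 × 0.5100 = 0.4131.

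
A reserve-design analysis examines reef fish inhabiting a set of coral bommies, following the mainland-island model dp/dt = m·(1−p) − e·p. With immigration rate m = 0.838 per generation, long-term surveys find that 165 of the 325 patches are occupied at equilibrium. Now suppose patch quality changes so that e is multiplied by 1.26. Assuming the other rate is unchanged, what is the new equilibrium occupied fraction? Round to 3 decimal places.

Observed p* = 165/325 = 0.50769.
Balance m(1−p*) = e·p* gives e = m(1−p*)/p* = 0.838×0.49231/0.50769 = 0.81261.
New p* = m/(m+e) = 0.83800/(0.83800+1.02389) = 0.45008.

0.450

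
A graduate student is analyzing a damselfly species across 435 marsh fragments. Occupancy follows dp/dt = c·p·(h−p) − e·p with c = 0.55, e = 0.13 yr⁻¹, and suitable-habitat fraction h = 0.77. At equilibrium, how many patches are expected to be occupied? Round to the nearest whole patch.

p* = h − e/c = 0.77 − 0.2364 = 0.5336.
Expected occupied patches = N × p* = 435 × 0.5336 = 232.13 ≈ 232.

232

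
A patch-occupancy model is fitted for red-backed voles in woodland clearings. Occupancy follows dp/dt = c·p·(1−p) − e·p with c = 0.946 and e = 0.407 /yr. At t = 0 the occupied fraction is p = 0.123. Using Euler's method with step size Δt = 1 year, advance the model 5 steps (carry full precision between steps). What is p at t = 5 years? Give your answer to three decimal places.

0.457

Update rule: p ← p + [c·p·(1−p) − e·p]·Δt with Δt = 1.
step 1: Δp = +0.05198, p = 0.17498
step 2: Δp = +0.06535, p = 0.24034
step 3: Δp = +0.07490, p = 0.31523
step 4: Δp = +0.07590, p = 0.39114
step 5: Δp = +0.06610, p = 0.45723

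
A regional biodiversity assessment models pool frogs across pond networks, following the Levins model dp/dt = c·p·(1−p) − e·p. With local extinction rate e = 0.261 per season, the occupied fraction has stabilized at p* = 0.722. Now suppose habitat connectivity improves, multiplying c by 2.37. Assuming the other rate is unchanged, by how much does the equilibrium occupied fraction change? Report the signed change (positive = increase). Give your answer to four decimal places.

0.1607

Balance c(1−p*) = e gives c = e/(1 − 0.72200) = 0.261/0.27800 = 0.93885.
New p* = 1 − e/c = 1 − 0.26100/2.22507 = 0.88270.
Δp* = 0.88270 − 0.72200 = +0.16070.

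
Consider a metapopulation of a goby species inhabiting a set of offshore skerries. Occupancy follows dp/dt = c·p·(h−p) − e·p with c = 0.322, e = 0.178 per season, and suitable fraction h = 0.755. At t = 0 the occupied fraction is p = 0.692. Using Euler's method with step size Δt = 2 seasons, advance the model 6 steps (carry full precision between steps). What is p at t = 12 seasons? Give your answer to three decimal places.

Update rule: p ← p + [c·p·(h−p) − e·p]·Δt with Δt = 2.
p: 0.69200 → 0.47372  (Δp = -0.21828)
p: 0.47372 → 0.39089  (Δp = -0.08283)
p: 0.39089 → 0.34339  (Δp = -0.04750)
p: 0.34339 → 0.31217  (Δp = -0.03122)
p: 0.31217 → 0.29006  (Δp = -0.02211)
p: 0.29006 → 0.27365  (Δp = -0.01641)

0.274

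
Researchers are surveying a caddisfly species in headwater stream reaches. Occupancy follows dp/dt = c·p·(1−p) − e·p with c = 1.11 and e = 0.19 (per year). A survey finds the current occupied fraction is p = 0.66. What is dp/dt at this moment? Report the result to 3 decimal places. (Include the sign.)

Colonization term: c·p·(1−p) = 1.11×0.66×0.3400 = 0.24908.
Extinction term: e·p = 0.12540.
dp/dt = 0.24908 − 0.12540 = 0.12368.

0.124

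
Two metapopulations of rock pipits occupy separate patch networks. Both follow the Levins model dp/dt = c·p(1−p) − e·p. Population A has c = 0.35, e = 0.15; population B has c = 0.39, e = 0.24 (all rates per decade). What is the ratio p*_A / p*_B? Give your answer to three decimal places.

A: p*_A = 1 − 0.15/0.35 = 0.5714.
B: p*_B = 1 − 0.24/0.39 = 0.3846.
p*_A / p*_B = 0.5714/0.3846 = 1.4857.

1.486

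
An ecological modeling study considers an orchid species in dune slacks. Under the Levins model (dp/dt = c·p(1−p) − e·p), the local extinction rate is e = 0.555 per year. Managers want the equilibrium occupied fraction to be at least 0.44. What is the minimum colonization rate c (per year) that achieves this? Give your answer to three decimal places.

0.991

p* = 1 − e/c ≥ 0.44 requires e/c ≤ 0.5600, i.e. c ≥ e/0.5600.
c_min = 0.555/0.5600 = 0.9911.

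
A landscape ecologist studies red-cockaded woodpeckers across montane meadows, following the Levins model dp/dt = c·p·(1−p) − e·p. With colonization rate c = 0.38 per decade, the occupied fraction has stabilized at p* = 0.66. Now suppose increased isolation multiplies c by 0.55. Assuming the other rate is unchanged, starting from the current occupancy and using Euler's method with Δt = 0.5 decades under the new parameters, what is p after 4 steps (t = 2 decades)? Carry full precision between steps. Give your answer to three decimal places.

Balance c(1−p*) = e gives e = 0.38×(1 − 0.66000) = 0.12920.
Starting from p₀ = 0.66000; update p ← p + (dp/dt)·Δt with the new parameters.
step 1: Δp = -0.01919, p = 0.64081
step 2: Δp = -0.01734, p = 0.62347
step 3: Δp = -0.01574, p = 0.60773
step 4: Δp = -0.01435, p = 0.59338

0.593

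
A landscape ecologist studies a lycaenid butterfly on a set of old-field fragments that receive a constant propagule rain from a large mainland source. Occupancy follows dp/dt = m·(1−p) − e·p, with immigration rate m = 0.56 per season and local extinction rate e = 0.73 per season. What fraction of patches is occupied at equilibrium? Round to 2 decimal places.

At equilibrium the propagule rain into empty patches balances local extinction: m(1−p*) = e·p*.
p* = m/(m+e) = 0.56/(0.56+0.73) = 0.56/1.2900 = 0.4341.

0.43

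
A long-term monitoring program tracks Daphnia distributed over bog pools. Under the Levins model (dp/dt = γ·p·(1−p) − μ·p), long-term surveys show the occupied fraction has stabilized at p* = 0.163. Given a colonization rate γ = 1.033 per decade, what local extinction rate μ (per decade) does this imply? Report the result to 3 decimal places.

0.865

At equilibrium γ(1−p*) = μ.
μ = 1.033 × (1 − 0.163) = 1.033 × 0.8370 = 0.8646.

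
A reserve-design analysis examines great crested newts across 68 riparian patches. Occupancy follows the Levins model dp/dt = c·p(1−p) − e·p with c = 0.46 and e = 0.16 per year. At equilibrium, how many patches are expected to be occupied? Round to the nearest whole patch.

44

p* = 1 − e/c = 1 − 0.16/0.46 = 0.6522.
Expected occupied patches = N × p* = 68 × 0.6522 = 44.35 ≈ 44.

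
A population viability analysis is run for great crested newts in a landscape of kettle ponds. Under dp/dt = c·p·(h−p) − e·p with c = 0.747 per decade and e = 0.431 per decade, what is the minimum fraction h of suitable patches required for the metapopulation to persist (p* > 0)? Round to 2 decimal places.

0.58

p* = h − e/c is positive only when h > e/c.
h_min = e/c = 0.431/0.747 = 0.5770.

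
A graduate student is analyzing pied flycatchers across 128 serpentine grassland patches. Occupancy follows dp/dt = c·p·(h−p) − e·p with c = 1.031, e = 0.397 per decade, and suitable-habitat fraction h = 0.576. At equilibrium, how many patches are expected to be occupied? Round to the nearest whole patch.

p* = h − e/c = 0.576 − 0.3851 = 0.1909.
Expected occupied patches = N × p* = 128 × 0.1909 = 24.44 ≈ 24.

24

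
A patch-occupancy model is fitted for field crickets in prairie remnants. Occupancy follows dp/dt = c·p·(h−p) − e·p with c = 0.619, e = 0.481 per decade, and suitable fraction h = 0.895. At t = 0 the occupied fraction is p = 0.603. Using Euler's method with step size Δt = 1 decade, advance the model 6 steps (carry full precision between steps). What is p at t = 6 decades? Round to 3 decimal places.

0.221

Update rule: p ← p + [c·p·(h−p) − e·p]·Δt with Δt = 1.
  1  |  dp/dt·Δt = -0.181052  |  p_1 = 0.421948
  2  |  dp/dt·Δt = -0.079403  |  p_2 = 0.342546
  3  |  dp/dt·Δt = -0.047624  |  p_3 = 0.294921
  4  |  dp/dt·Δt = -0.032309  |  p_4 = 0.262612
  5  |  dp/dt·Δt = -0.023517  |  p_5 = 0.239095
  6  |  dp/dt·Δt = -0.017931  |  p_6 = 0.221164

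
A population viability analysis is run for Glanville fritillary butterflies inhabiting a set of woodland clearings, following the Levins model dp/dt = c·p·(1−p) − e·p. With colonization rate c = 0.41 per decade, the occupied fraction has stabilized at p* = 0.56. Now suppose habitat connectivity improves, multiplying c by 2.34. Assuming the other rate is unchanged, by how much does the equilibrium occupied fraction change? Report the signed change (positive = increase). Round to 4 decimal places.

Balance c(1−p*) = e gives e = 0.41×(1 − 0.56000) = 0.18040.
New p* = 1 − e/c = 1 − 0.18040/0.95940 = 0.81197.
Δp* = 0.81197 − 0.56000 = +0.25197.

0.2520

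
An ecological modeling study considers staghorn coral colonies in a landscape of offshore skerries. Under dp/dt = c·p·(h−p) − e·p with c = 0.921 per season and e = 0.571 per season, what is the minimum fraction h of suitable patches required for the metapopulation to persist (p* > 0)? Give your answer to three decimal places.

0.620

p* = h − e/c is positive only when h > e/c.
h_min = e/c = 0.571/0.921 = 0.6200.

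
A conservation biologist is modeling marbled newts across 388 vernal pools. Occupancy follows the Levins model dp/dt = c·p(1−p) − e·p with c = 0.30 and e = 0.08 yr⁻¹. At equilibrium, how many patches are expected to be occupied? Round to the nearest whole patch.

p* = 1 − e/c = 1 − 0.08/0.30 = 0.7333.
Expected occupied patches = N × p* = 388 × 0.7333 = 284.53 ≈ 285.

285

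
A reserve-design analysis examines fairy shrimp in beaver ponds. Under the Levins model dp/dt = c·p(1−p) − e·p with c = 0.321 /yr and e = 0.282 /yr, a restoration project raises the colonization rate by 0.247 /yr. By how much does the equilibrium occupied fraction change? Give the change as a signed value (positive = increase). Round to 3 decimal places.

0.382

Before: p* = 1 − 0.282/0.321 = 0.1215.
After the change, c = 0.568, e = 0.282, so p* = 1 − 0.282/0.568 = 0.5035.
Δp* = 0.5035 − 0.1215 = +0.3820.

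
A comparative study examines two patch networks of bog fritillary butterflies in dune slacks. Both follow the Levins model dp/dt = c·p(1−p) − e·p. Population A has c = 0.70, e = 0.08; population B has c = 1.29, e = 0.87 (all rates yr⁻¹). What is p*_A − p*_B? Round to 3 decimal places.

0.560

A: p*_A = 1 − 0.08/0.70 = 0.8857.
B: p*_B = 1 − 0.87/1.29 = 0.3256.
p*_A − p*_B = 0.8857 − 0.3256 = 0.5601.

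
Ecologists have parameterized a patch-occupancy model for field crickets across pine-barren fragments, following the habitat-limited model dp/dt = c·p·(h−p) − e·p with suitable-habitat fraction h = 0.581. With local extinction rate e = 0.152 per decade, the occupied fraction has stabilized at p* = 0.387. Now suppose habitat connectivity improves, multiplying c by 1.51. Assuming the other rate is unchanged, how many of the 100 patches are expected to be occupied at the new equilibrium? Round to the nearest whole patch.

45

Balance c(h−p*) = e gives c = e/(0.581 − 0.38700) = 0.152/0.19400 = 0.78351.
New p* = 0.581 − e/c = 0.581 − 0.15200/1.18310 = 0.45252.
Expected occupied = 100 × 0.45252 = 45.25 ≈ 45.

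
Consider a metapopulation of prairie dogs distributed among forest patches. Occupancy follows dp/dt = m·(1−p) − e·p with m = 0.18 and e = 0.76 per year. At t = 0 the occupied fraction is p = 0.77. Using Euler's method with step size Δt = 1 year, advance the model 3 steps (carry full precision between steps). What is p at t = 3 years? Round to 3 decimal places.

0.192

Update rule: p ← p + [m·(1−p) − e·p]·Δt with Δt = 1.
t = 1: p = 0.77000 + (-0.54380) = 0.22620
t = 2: p = 0.22620 + (-0.03263) = 0.19357
t = 3: p = 0.19357 + (-0.00196) = 0.19161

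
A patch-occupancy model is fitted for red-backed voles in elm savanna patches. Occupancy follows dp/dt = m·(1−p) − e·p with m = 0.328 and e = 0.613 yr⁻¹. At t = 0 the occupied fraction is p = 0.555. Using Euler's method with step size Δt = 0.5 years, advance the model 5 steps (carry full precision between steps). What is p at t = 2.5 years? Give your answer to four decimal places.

Update rule: p ← p + [m·(1−p) − e·p]·Δt with Δt = 0.5.
t = 0.5: p = 0.55500 + (-0.09713) = 0.45787
t = 1: p = 0.45787 + (-0.05143) = 0.40644
t = 1.5: p = 0.40644 + (-0.02723) = 0.37921
t = 2: p = 0.37921 + (-0.01442) = 0.36479
t = 2.5: p = 0.36479 + (-0.00763) = 0.35716

0.3572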